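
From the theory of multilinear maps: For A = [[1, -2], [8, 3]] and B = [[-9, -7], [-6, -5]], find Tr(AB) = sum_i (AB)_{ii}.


Tr(AB) = sum_i (AB)_{ii} where (AB)_{ii} = sum_k A_{ik} B_{ki}.
(AB)_{11} = 1*-9 + -2*-6 = 3
(AB)_{22} = 8*-7 + 3*-5 = -71
Tr(AB) = 3 + -71 = -68

-68


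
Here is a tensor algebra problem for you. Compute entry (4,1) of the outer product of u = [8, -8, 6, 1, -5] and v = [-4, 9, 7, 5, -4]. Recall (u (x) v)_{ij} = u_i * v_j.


The outer product entry T_{ij} = u_i * v_j.
We need i=4, j=1.
u_4 = 1, v_1 = -4
T_{4,1} = 1 * -4 = -4

-4


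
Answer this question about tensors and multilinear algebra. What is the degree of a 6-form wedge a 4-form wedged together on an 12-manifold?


The degree of a wedge product is the sum of the degrees of the individual forms.
Degrees: 6, 4
Total degree = 6 + 4 = 10

10


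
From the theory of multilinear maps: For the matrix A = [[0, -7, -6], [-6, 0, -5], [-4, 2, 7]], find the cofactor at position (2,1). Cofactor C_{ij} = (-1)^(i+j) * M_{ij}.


To find cofactor C_{21}, delete row 2 and column 1.
The resulting 2x2 submatrix is: [[-7, -6], [2, 7]]
Minor M_{21} = -7*7 - -6*2
  = -49 - -12 = -37
Sign = (-1)^(2+1) = (-1)^3 = -1
Cofactor C_{21} = -1 * -37 = 37

37


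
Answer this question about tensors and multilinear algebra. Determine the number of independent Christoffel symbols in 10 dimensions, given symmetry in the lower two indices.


Christoffel symbols Gamma^k_{ij} are symmetric in i,j, so there are d * d(d+1)/2 independent symbols.
d = 10
d(d+1)/2 = 10 * 11 / 2 = 55
Total = 10 * 55 = 550

550


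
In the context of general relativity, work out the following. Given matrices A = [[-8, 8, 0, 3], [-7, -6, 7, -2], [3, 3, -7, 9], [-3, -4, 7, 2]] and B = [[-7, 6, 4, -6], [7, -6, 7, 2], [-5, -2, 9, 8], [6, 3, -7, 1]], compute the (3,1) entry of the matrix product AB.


(AB)_{ij} = sum_k A_{ik} B_{kj}.
For i=3, j=1:
A_{31} * B_{11} = 3 * -7 = -21
A_{32} * B_{21} = 3 * 7 = 21
A_{33} * B_{31} = -7 * -5 = 35
A_{34} * B_{41} = 9 * 6 = 54
Sum = -21 + 21 + 35 + 54 = 89

89


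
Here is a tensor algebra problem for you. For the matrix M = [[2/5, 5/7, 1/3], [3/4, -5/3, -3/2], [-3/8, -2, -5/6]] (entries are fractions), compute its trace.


The trace is the sum of diagonal entries.
Diagonal: M[1,1] = 2/5, M[2,2] = -5/3, M[3,3] = -5/6
Tr(M) = 2/5 + -5/3 + -5/6
Computing step by step:
After adding M[1,1]: 2/5
After adding M[2,2]: -19/15
After adding M[3,3]: -21/10
Tr(M) = -21/10

-21/10


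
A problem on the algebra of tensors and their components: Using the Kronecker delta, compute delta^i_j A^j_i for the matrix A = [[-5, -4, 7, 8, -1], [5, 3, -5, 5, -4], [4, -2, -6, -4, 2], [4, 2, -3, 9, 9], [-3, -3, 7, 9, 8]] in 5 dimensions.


The contraction (trace) of a rank-2 tensor is the sum of its diagonal elements.
Diagonal entries: A[1,1] = -5, A[2,2] = 3, A[3,3] = -6, A[4,4] = 9, A[5,5] = 8
Tr(A) = -5 + 3 + -6 + 9 + 8 = 9

9


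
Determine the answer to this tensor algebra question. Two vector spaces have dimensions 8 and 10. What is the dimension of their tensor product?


The dimension of a tensor product is the product of dimensions.
dim(V) = 8, dim(W) = 10
dim(V (x) W) = 8 * 10 = 80

80


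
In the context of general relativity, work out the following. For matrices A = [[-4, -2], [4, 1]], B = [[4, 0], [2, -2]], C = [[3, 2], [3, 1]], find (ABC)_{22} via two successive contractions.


(ABC)_{22} = sum_m (AB)_{2m} C_{m2}. First compute row 2 of AB.
(AB)_{21} = 4*4 + 1*2 = 18
(AB)_{22} = 4*0 + 1*-2 = -2
Now contract with column 2 of C:
(AB)_{21} * C_{12} = 18 * 2 = 36
(AB)_{22} * C_{22} = -2 * 1 = -2
(ABC)_{22} = 36 + -2 = 34

34


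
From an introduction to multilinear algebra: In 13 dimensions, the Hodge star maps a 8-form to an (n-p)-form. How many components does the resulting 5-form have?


The Hodge dual of a p-form on an n-dimensional manifold is an (n-p)-form.
n = 13, p = 8, so dual degree = 13 - 8 = 5
The number of components is C(n, n-p) = C(13, 5) = 1287

1287


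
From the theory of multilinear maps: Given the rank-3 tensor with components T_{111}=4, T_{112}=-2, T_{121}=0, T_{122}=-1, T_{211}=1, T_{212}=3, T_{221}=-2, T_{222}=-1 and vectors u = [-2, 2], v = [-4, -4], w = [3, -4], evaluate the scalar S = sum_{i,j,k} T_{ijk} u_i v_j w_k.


S = sum over i,j,k of T_{ijk} u_i v_j w_k. Expanding all 8 terms:
T_{111}*u_1*v_1*w_1 = 4*-2*-4*3 = 96  (running total: 96)
T_{112}*u_1*v_1*w_2 = -2*-2*-4*-4 = 64  (running total: 160)
T_{121}*u_1*v_2*w_1 = 0*-2*-4*3 = 0  (running total: 160)
T_{122}*u_1*v_2*w_2 = -1*-2*-4*-4 = 32  (running total: 192)
T_{211}*u_2*v_1*w_1 = 1*2*-4*3 = -24  (running total: 168)
T_{212}*u_2*v_1*w_2 = 3*2*-4*-4 = 96  (running total: 264)
T_{221}*u_2*v_2*w_1 = -2*2*-4*3 = 48  (running total: 312)
T_{222}*u_2*v_2*w_2 = -1*2*-4*-4 = -32  (running total: 280)
S = 280

280


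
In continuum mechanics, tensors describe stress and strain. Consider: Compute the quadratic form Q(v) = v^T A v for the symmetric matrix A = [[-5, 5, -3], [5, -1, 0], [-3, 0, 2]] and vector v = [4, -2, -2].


First compute Av:
(Av)_1 = -5*4 + 5*-2 + -3*-2 = -24
(Av)_2 = 5*4 + -1*-2 + 0*-2 = 22
(Av)_3 = -3*4 + 0*-2 + 2*-2 = -16
Av = [-24, 22, -16]
Then v^T (Av) = 4*-24 + -2*22 + -2*-16
= -96 + -44 + 32 = -108

-108


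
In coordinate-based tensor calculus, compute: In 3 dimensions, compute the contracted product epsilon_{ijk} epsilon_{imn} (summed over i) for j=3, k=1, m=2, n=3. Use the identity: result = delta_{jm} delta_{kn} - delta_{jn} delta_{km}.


Using the identity: epsilon_{ijk} epsilon_{imn} = delta_{jm} delta_{kn} - delta_{jn} delta_{km}.
delta_{32} = 0
delta_{13} = 0
delta_{33} = 1
delta_{12} = 0
Result = 0 * 0 - 1 * 0 = 0 - 0 = 0

0


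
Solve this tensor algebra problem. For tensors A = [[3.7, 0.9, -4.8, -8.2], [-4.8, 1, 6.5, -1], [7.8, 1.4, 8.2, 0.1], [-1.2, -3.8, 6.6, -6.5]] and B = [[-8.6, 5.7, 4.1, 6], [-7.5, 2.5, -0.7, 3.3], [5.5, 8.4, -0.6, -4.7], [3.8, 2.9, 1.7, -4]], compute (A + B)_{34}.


Tensor addition is component-wise: (A + B)_{ij} = A_{ij} + B_{ij}.
A_{34} = 0.1
B_{34} = -4.7
(A + B)_{34} = 0.1 + -4.7 = -4.6

-4.6


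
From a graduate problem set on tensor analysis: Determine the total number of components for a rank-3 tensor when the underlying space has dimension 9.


The number of components of a rank-r tensor in d dimensions is d^r.
Here d = 9 and r = 3.
9^3 = 729

729


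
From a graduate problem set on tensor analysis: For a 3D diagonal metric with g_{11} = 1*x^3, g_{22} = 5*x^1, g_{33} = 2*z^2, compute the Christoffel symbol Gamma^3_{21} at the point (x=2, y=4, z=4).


For a diagonal metric, Gamma^k_{ij} = (1/2) g^{kk} (dg_{ik}/dx_j + dg_{jk}/dx_i - dg_{ij}/dx_k).
The metric is diagonal, so g_{ab} = 0 for a != b.
At the given point: g_{11} = 8, g_{22} = 10, g_{33} = 32
g^{33} = 1/32
dg_{23}/dx_1 = 0 (off-diagonal)
dg_{13}/dx_2 = 0 (off-diagonal)
dg_{21}/dx_3 = 0 (off-diagonal)
Numerator = 0 + 0 - 0 = 0
Gamma^3_{21} = 0 / (2 * 32) = 0

0


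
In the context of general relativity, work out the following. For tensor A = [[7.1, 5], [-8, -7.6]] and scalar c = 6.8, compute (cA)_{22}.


Scalar multiplication: (cA)_{ij} = c * A_{ij}.
c = 6.8
A_{22} = -7.6
(cA)_{22} = 6.8 * -7.6 = -51.68

-51.68


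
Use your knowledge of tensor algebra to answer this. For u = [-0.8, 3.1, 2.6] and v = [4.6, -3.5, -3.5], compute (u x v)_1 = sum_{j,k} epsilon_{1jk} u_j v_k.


(u x v)_1 = sum_{j,k} epsilon_{1jk} u_j v_k. Only permutations of (1,2,3) contribute; the two non-zero terms are:
eps_{123} u_2 v_3 = 1 * 3.1 * -3.5 = -10.85
eps_{132} u_3 v_2 = -1 * 2.6 * -3.5 = 9.1
(u x v)_1 = -1.75

-1.75


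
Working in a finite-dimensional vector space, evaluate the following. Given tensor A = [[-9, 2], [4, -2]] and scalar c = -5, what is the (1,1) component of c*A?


Scalar multiplication: (cA)_{ij} = c * A_{ij}.
c = -5
A_{11} = -9
(cA)_{11} = -5 * -9 = 45

45


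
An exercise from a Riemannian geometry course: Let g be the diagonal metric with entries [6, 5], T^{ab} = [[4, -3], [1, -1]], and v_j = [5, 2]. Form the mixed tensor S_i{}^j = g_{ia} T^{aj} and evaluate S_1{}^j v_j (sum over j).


Step 1: lower the first index. For a diagonal metric, g_{ia} T^{aj} = g_{ii} T^{ij} (no sum on i).
g_{11} = 6
S_1{}^1 = 6 * T^{11} = 6 * 4 = 24
S_1{}^2 = 6 * T^{12} = 6 * -3 = -18
Step 2: contract S_1{}^j with v_j.
S_1{}^1 * v_1 = 24 * 5 = 120
S_1{}^2 * v_2 = -18 * 2 = -36
Result = 120 + -36 = 84

84


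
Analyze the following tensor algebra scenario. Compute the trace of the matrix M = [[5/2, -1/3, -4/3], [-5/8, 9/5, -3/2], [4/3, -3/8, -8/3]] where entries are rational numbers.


The trace is the sum of diagonal entries.
Diagonal: M[1,1] = 5/2, M[2,2] = 9/5, M[3,3] = -8/3
Tr(M) = 5/2 + 9/5 + -8/3
Computing step by step:
After adding M[1,1]: 5/2
After adding M[2,2]: 43/10
After adding M[3,3]: 49/30
Tr(M) = 49/30

49/30


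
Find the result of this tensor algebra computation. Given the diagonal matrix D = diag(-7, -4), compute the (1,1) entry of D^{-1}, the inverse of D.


For a diagonal matrix, the inverse has entries (D^{-1})_{ii} = 1/d_{ii}.
The diagonal entries are: d_{11} = -7, d_{22} = -4
We need (D^{-1})_{11} = 1/d_{11} = 1/-7 = -1/7

-1/7


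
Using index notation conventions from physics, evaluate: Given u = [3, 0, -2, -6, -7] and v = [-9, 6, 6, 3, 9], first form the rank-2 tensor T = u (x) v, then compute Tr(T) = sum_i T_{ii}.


The outer product gives T_{ij} = u_i v_j.
The trace (contraction) is Tr(T) = sum_i T_{ii} = sum_i u_i v_i.
Diagonal entries:
T_{11} = u_1 * v_1 = 3 * -9 = -27
T_{22} = u_2 * v_2 = 0 * 6 = 0
T_{33} = u_3 * v_3 = -2 * 6 = -12
T_{44} = u_4 * v_4 = -6 * 3 = -18
T_{55} = u_5 * v_5 = -7 * 9 = -63
Tr(T) = -27 + 0 + -12 + -18 + -63 = -120

-120


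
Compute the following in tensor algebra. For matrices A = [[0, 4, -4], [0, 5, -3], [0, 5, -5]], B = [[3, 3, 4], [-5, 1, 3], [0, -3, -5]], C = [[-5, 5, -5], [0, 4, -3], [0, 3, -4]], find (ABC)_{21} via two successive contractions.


(ABC)_{21} = sum_m (AB)_{2m} C_{m1}. First compute row 2 of AB.
(AB)_{21} = 0*3 + 5*-5 + -3*0 = -25
(AB)_{22} = 0*3 + 5*1 + -3*-3 = 14
(AB)_{23} = 0*4 + 5*3 + -3*-5 = 30
Now contract with column 1 of C:
(AB)_{21} * C_{11} = -25 * -5 = 125
(AB)_{22} * C_{21} = 14 * 0 = 0
(AB)_{23} * C_{31} = 30 * 0 = 0
(ABC)_{21} = 125 + 0 + 0 = 125

125


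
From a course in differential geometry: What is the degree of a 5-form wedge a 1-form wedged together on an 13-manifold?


The degree of a wedge product is the sum of the degrees of the individual forms.
Degrees: 5, 1
Total degree = 5 + 1 = 6

6


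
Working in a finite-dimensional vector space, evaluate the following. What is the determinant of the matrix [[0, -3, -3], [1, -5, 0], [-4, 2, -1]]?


Expanding along the first row, det(A) = a11*M_11 - a12*M_12 + a13*M_13, where M_1j is the (1,j) minor.
Minor M_11 = -5*-1 - 0*2 = 5
Minor M_12 = 1*-1 - 0*-4 = -1
Minor M_13 = 1*2 - -5*-4 = -18
det = 0*(5) - -3*(-1) + -3*(-18)
    = 0 - 3 + 54
    = 51

51


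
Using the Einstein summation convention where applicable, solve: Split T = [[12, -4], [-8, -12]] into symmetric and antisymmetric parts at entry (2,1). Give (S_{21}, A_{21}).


T_{21} = -8
T_{12} = -4
S_{21} = (-8 + -4)/2 = -12/2 = -6
A_{21} = (-8 - -4)/2 = -4/2 = -2
Check: S + A = -6 + -2 = -8 = T_{21}.

(-6, -2)


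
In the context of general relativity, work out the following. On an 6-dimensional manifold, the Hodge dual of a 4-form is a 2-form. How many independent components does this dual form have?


The Hodge dual of a p-form on an n-dimensional manifold is an (n-p)-form.
n = 6, p = 4, so dual degree = 6 - 4 = 2
The number of components is C(n, n-p) = C(6, 2) = 15

15


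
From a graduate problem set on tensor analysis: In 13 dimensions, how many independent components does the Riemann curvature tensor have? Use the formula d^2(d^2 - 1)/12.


The Riemann tensor in d dimensions has d^2(d^2 - 1)/12 independent components.
d = 13, so d^2 = 169
d^2 - 1 = 168
d^2(d^2 - 1) = 169 * 168 = 28392
Divide by 12: 28392 / 12 = 2366

2366


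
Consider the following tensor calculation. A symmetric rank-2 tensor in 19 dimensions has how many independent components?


A symmetric rank-2 tensor in d dimensions has d(d+1)/2 independent components.
d = 19
d(d+1)/2 = 19 * 20 / 2 = 380 / 2 = 190

190


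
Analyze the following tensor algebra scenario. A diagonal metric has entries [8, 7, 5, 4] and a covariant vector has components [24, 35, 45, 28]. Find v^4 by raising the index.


To raise an index with a diagonal metric: v^i = v_i / g_{ii}.
For index 4: v_4 = 28, g_{44} = 4
v^4 = 28 / 4 = 7

7


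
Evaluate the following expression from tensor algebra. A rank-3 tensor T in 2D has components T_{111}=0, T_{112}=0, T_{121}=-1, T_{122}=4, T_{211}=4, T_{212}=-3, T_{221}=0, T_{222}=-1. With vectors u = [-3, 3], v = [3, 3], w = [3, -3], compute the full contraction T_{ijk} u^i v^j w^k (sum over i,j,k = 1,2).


S = sum over i,j,k of T_{ijk} u_i v_j w_k. Expanding all 8 terms:
T_{111}*u_1*v_1*w_1 = 0*-3*3*3 = 0  (running total: 0)
T_{112}*u_1*v_1*w_2 = 0*-3*3*-3 = 0  (running total: 0)
T_{121}*u_1*v_2*w_1 = -1*-3*3*3 = 27  (running total: 27)
T_{122}*u_1*v_2*w_2 = 4*-3*3*-3 = 108  (running total: 135)
T_{211}*u_2*v_1*w_1 = 4*3*3*3 = 108  (running total: 243)
T_{212}*u_2*v_1*w_2 = -3*3*3*-3 = 81  (running total: 324)
T_{221}*u_2*v_2*w_1 = 0*3*3*3 = 0  (running total: 324)
T_{222}*u_2*v_2*w_2 = -1*3*3*-3 = 27  (running total: 351)
S = 351

351


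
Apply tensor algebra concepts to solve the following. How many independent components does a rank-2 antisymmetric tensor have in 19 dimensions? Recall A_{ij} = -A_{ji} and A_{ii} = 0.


An antisymmetric rank-2 tensor satisfies A_{ij} = -A_{ji}, so diagonal entries are zero.
The independent components are the upper-triangular entries: C(n, 2) = n(n-1)/2.
n = 19
C(19, 2) = 19 * 18 / 2 = 342 / 2 = 171

171


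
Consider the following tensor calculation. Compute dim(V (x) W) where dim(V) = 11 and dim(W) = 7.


The dimension of a tensor product is the product of dimensions.
dim(V) = 11, dim(W) = 7
dim(V (x) W) = 11 * 7 = 77

77


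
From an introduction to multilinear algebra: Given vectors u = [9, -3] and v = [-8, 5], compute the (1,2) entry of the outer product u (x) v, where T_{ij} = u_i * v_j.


The outer product entry T_{ij} = u_i * v_j.
We need i=1, j=2.
u_1 = 9, v_2 = 5
T_{1,2} = 9 * 5 = 45

45


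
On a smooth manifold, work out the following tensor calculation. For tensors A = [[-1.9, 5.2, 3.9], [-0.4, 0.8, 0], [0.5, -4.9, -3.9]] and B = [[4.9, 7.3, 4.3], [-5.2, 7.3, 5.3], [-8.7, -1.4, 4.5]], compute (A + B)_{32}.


Tensor addition is component-wise: (A + B)_{ij} = A_{ij} + B_{ij}.
A_{32} = -4.9
B_{32} = -1.4
(A + B)_{32} = -4.9 + -1.4 = -6.3

-6.3


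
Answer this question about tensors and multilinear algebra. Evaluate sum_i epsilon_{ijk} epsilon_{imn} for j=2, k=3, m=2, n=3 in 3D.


Using the identity: epsilon_{ijk} epsilon_{imn} = delta_{jm} delta_{kn} - delta_{jn} delta_{km}.
delta_{22} = 1
delta_{33} = 1
delta_{23} = 0
delta_{32} = 0
Result = 1 * 1 - 0 * 0 = 1 - 0 = 1

1


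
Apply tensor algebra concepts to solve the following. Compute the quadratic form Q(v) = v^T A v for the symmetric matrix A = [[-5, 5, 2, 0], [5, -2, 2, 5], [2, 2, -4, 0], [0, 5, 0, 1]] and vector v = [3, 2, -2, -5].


First compute Av:
(Av)_1 = -5*3 + 5*2 + 2*-2 + 0*-5 = -9
(Av)_2 = 5*3 + -2*2 + 2*-2 + 5*-5 = -18
(Av)_3 = 2*3 + 2*2 + -4*-2 + 0*-5 = 18
(Av)_4 = 0*3 + 5*2 + 0*-2 + 1*-5 = 5
Av = [-9, -18, 18, 5]
Then v^T (Av) = 3*-9 + 2*-18 + -2*18 + -5*5
= -27 + -36 + -36 + -25 = -124

-124


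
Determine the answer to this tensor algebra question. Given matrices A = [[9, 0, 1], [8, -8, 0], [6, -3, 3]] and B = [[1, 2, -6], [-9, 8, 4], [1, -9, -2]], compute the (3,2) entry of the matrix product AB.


(AB)_{ij} = sum_k A_{ik} B_{kj}.
For i=3, j=2:
A_{31} * B_{12} = 6 * 2 = 12
A_{32} * B_{22} = -3 * 8 = -24
A_{33} * B_{32} = 3 * -9 = -27
Sum = 12 + -24 + -27 = -39

-39


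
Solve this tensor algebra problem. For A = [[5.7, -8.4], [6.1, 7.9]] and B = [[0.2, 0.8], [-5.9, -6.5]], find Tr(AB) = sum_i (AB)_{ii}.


Tr(AB) = sum_i (AB)_{ii} where (AB)_{ii} = sum_k A_{ik} B_{ki}.
(AB)_{11} = 5.7*0.2 + -8.4*-5.9 = 50.7
(AB)_{22} = 6.1*0.8 + 7.9*-6.5 = -46.47
Tr(AB) = 50.7 + -46.47 = 4.23

4.23


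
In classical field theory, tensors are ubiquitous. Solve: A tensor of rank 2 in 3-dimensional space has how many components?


The number of components of a rank-r tensor in d dimensions is d^r.
Here d = 3 and r = 2.
3^2 = 9

9


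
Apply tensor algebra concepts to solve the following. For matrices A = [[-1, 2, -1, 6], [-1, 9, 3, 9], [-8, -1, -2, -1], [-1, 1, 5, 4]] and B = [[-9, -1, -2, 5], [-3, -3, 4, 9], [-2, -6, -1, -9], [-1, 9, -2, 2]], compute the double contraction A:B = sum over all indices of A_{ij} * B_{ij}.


A:B = sum over all i,j of A_{ij} * B_{ij}.
Row 1: -1*-9=9, 2*-1=-2, -1*-2=2, 6*5=30 => row sum = 39
Row 2: -1*-3=3, 9*-3=-27, 3*4=12, 9*9=81 => row sum = 69
Row 3: -8*-2=16, -1*-6=6, -2*-1=2, -1*-9=9 => row sum = 33
Row 4: -1*-1=1, 1*9=9, 5*-2=-10, 4*2=8 => row sum = 8
Total = 39 + 69 + 33 + 8 = 149

149


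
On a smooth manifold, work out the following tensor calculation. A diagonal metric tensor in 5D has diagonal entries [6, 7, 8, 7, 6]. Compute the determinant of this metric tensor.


For a diagonal metric, the determinant is the product of diagonal entries.
Diagonal entries: 6, 7, 8, 7, 6
det(g) = 6 * 7 * 8 * 7 * 6 = 14112

14112


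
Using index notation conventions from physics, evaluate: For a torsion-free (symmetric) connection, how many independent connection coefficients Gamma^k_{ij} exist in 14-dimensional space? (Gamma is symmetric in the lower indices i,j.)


Christoffel symbols Gamma^k_{ij} are symmetric in i,j, so there are d * d(d+1)/2 independent symbols.
d = 14
d(d+1)/2 = 14 * 15 / 2 = 105
Total = 14 * 105 = 1470

1470


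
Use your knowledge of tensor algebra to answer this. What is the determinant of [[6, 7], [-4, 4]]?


For a 2x2 matrix [[a, b], [c, d]], det = a*d - b*c.
a = 6, b = 7, c = -4, d = 4
a*d = 6 * 4 = 24
b*c = 7 * -4 = -28
det = 24 - -28 = 52

52


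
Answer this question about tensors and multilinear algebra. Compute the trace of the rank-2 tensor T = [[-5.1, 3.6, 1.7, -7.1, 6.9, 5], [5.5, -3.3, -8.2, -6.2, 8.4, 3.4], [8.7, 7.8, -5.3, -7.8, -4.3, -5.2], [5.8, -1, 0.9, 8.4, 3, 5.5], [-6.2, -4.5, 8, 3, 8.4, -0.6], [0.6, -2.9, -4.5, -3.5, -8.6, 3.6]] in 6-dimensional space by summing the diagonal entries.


The contraction (trace) of a rank-2 tensor is the sum of its diagonal elements.
Diagonal entries: A[1,1] = -5.1, A[2,2] = -3.3, A[3,3] = -5.3, A[4,4] = 8.4, A[5,5] = 8.4, A[6,6] = 3.6
Tr(A) = -5.1 + -3.3 + -5.3 + 8.4 + 8.4 + 3.6 = 6.7

6.7


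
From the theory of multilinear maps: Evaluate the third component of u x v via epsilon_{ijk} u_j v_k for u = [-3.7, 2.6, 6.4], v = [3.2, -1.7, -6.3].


(u x v)_3 = sum_{j,k} epsilon_{3jk} u_j v_k. Only permutations of (1,2,3) contribute; the two non-zero terms are:
eps_{312} u_1 v_2 = 1 * -3.7 * -1.7 = 6.29
eps_{321} u_2 v_1 = -1 * 2.6 * 3.2 = -8.32
(u x v)_3 = -2.03

-2.03


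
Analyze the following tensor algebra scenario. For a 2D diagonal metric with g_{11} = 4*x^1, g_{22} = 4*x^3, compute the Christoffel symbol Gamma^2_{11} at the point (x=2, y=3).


For a diagonal metric, Gamma^k_{ij} = (1/2) g^{kk} (dg_{ik}/dx_j + dg_{jk}/dx_i - dg_{ij}/dx_k).
The metric is diagonal, so g_{ab} = 0 for a != b.
At the given point: g_{11} = 8, g_{22} = 32
g^{22} = 1/32
dg_{12}/dx_1 = 0 (off-diagonal)
dg_{12}/dx_1 = 0 (off-diagonal)
dg_{11}/dx_2 = dg_{11}/dx_2 = 0
Numerator = 0 + 0 - 0 = 0
Gamma^2_{11} = 0 / (2 * 32) = 0

0


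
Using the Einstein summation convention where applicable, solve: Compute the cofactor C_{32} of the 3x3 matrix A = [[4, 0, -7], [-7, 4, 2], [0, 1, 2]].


To find cofactor C_{32}, delete row 3 and column 2.
The resulting 2x2 submatrix is: [[4, -7], [-7, 2]]
Minor M_{32} = 4*2 - -7*-7
  = 8 - 49 = -41
Sign = (-1)^(3+2) = (-1)^5 = -1
Cofactor C_{32} = -1 * -41 = 41

41


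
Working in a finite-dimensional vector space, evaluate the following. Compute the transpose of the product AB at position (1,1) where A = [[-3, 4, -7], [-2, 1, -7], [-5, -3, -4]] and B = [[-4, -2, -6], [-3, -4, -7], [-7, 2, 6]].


(AB)^T_{ij} = (AB)_{ji} = sum_k A_{jk} B_{ki}.
For i=1, j=1 we need (AB)_{11}:
A_{11} * B_{11} = -3 * -4 = 12
A_{12} * B_{21} = 4 * -3 = -12
A_{13} * B_{31} = -7 * -7 = 49
Sum = 12 + -12 + 49 = 49

49


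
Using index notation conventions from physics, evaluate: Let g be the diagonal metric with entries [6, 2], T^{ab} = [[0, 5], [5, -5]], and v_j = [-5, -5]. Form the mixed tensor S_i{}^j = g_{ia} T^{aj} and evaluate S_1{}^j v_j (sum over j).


Step 1: lower the first index. For a diagonal metric, g_{ia} T^{aj} = g_{ii} T^{ij} (no sum on i).
g_{11} = 6
S_1{}^1 = 6 * T^{11} = 6 * 0 = 0
S_1{}^2 = 6 * T^{12} = 6 * 5 = 30
Step 2: contract S_1{}^j with v_j.
S_1{}^1 * v_1 = 0 * -5 = 0
S_1{}^2 * v_2 = 30 * -5 = -150
Result = 0 + -150 = -150

-150


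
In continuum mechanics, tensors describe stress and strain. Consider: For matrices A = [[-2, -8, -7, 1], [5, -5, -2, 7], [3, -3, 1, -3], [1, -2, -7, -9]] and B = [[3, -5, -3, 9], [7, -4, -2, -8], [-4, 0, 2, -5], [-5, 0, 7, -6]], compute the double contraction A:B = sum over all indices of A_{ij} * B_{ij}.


A:B = sum over all i,j of A_{ij} * B_{ij}.
Row 1: -2*3=-6, -8*-5=40, -7*-3=21, 1*9=9 => row sum = 64
Row 2: 5*7=35, -5*-4=20, -2*-2=4, 7*-8=-56 => row sum = 3
Row 3: 3*-4=-12, -3*0=0, 1*2=2, -3*-5=15 => row sum = 5
Row 4: 1*-5=-5, -2*0=0, -7*7=-49, -9*-6=54 => row sum = 0
Total = 64 + 3 + 5 + 0 = 72

72


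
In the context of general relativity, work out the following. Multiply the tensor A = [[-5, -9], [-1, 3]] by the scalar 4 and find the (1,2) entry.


Scalar multiplication: (cA)_{ij} = c * A_{ij}.
c = 4
A_{12} = -9
(cA)_{12} = 4 * -9 = -36

-36


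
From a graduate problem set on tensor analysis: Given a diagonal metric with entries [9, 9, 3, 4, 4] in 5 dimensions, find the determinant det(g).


For a diagonal metric, the determinant is the product of diagonal entries.
Diagonal entries: 9, 9, 3, 4, 4
det(g) = 9 * 9 * 3 * 4 * 4 = 3888

3888


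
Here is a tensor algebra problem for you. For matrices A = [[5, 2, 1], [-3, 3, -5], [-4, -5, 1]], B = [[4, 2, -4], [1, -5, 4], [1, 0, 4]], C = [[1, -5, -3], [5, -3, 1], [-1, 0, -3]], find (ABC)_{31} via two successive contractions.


(ABC)_{31} = sum_m (AB)_{3m} C_{m1}. First compute row 3 of AB.
(AB)_{31} = -4*4 + -5*1 + 1*1 = -20
(AB)_{32} = -4*2 + -5*-5 + 1*0 = 17
(AB)_{33} = -4*-4 + -5*4 + 1*4 = 0
Now contract with column 1 of C:
(AB)_{31} * C_{11} = -20 * 1 = -20
(AB)_{32} * C_{21} = 17 * 5 = 85
(AB)_{33} * C_{31} = 0 * -1 = 0
(ABC)_{31} = -20 + 85 + 0 = 65

65


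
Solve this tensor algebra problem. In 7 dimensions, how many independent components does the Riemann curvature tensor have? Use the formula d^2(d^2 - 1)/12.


The Riemann tensor in d dimensions has d^2(d^2 - 1)/12 independent components.
d = 7, so d^2 = 49
d^2 - 1 = 48
d^2(d^2 - 1) = 49 * 48 = 2352
Divide by 12: 2352 / 12 = 196

196


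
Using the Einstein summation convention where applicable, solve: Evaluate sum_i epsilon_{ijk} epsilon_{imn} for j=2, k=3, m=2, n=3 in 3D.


Using the identity: epsilon_{ijk} epsilon_{imn} = delta_{jm} delta_{kn} - delta_{jn} delta_{km}.
delta_{22} = 1
delta_{33} = 1
delta_{23} = 0
delta_{32} = 0
Result = 1 * 1 - 0 * 0 = 1 - 0 = 1

1


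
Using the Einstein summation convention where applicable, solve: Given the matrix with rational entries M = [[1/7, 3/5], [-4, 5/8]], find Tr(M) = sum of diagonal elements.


The trace is the sum of diagonal entries.
Diagonal: M[1,1] = 1/7, M[2,2] = 5/8
Tr(M) = 1/7 + 5/8
Computing step by step:
After adding M[1,1]: 1/7
After adding M[2,2]: 43/56
Tr(M) = 43/56

43/56


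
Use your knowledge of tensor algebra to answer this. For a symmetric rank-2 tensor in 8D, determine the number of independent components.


A symmetric rank-2 tensor in d dimensions has d(d+1)/2 independent components.
d = 8
d(d+1)/2 = 8 * 9 / 2 = 72 / 2 = 36

36


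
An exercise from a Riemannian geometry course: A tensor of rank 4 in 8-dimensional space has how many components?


The number of components of a rank-r tensor in d dimensions is d^r.
Here d = 8 and r = 4.
8^4 = 4096

4096


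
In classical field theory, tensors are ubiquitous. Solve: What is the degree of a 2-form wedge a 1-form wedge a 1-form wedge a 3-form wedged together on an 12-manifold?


The degree of a wedge product is the sum of the degrees of the individual forms.
Degrees: 2, 1, 1, 3
Total degree = 2 + 1 + 1 + 3 = 7

7


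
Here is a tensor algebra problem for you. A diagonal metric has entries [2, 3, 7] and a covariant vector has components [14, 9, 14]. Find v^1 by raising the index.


To raise an index with a diagonal metric: v^i = v_i / g_{ii}.
For index 1: v_1 = 14, g_{11} = 2
v^1 = 14 / 2 = 7

7


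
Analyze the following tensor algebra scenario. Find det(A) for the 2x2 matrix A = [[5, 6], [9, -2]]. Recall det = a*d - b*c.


For a 2x2 matrix [[a, b], [c, d]], det = a*d - b*c.
a = 5, b = 6, c = 9, d = -2
a*d = 5 * -2 = -10
b*c = 6 * 9 = 54
det = -10 - 54 = -64

-64


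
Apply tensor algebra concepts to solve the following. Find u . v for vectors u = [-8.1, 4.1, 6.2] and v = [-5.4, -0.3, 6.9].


The inner product u . v = sum of u_i * v_i.
Term-by-term: -8.1 * -5.4, 4.1 * -0.3, 6.2 * 6.9
Products: 43.74, -1.23, 42.78
Sum = 43.74 + -1.23 + 42.78 = 85.29

85.29


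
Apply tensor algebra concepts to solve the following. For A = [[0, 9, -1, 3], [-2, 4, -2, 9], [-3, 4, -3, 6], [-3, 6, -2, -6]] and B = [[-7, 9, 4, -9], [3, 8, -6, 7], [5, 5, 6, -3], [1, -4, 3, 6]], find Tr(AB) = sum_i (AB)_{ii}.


Tr(AB) = sum_i (AB)_{ii} where (AB)_{ii} = sum_k A_{ik} B_{ki}.
(AB)_{11} = 0*-7 + 9*3 + -1*5 + 3*1 = 25
(AB)_{22} = -2*9 + 4*8 + -2*5 + 9*-4 = -32
(AB)_{33} = -3*4 + 4*-6 + -3*6 + 6*3 = -36
(AB)_{44} = -3*-9 + 6*7 + -2*-3 + -6*6 = 39
Tr(AB) = 25 + -32 + -36 + 39 = -4

-4


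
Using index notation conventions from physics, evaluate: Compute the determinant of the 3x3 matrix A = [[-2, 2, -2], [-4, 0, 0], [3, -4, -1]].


Expanding along the first row, det(A) = a11*M_11 - a12*M_12 + a13*M_13, where M_1j is the (1,j) minor.
Minor M_11 = 0*-1 - 0*-4 = 0
Minor M_12 = -4*-1 - 0*3 = 4
Minor M_13 = -4*-4 - 0*3 = 16
det = -2*(0) - 2*(4) + -2*(16)
    = 0 - 8 + -32
    = -40

-40


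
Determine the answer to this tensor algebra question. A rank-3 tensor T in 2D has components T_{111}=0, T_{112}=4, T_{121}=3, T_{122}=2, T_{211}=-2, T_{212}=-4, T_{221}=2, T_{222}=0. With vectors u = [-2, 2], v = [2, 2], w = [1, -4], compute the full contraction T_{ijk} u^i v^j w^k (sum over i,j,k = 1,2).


S = sum over i,j,k of T_{ijk} u_i v_j w_k. Expanding all 8 terms:
T_{111}*u_1*v_1*w_1 = 0*-2*2*1 = 0  (running total: 0)
T_{112}*u_1*v_1*w_2 = 4*-2*2*-4 = 64  (running total: 64)
T_{121}*u_1*v_2*w_1 = 3*-2*2*1 = -12  (running total: 52)
T_{122}*u_1*v_2*w_2 = 2*-2*2*-4 = 32  (running total: 84)
T_{211}*u_2*v_1*w_1 = -2*2*2*1 = -8  (running total: 76)
T_{212}*u_2*v_1*w_2 = -4*2*2*-4 = 64  (running total: 140)
T_{221}*u_2*v_2*w_1 = 2*2*2*1 = 8  (running total: 148)
T_{222}*u_2*v_2*w_2 = 0*2*2*-4 = 0  (running total: 148)
S = 148

148


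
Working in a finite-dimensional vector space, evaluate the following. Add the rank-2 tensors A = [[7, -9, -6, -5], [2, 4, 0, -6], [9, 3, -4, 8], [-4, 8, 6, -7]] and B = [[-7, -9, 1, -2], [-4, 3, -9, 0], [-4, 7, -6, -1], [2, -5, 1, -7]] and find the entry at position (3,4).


Tensor addition is component-wise: (A + B)_{ij} = A_{ij} + B_{ij}.
A_{34} = 8
B_{34} = -1
(A + B)_{34} = 8 + -1 = 7

7


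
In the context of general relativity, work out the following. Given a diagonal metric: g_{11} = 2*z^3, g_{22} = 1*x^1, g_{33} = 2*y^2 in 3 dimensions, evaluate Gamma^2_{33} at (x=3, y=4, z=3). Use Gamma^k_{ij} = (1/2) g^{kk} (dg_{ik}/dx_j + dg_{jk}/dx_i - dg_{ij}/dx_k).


For a diagonal metric, Gamma^k_{ij} = (1/2) g^{kk} (dg_{ik}/dx_j + dg_{jk}/dx_i - dg_{ij}/dx_k).
The metric is diagonal, so g_{ab} = 0 for a != b.
At the given point: g_{11} = 54, g_{22} = 3, g_{33} = 32
g^{22} = 1/3
dg_{32}/dx_3 = 0 (off-diagonal)
dg_{32}/dx_3 = 0 (off-diagonal)
dg_{33}/dx_2 = dg_{33}/dx_2 = 16
Numerator = 0 + 0 - 16 = -16
Gamma^2_{33} = -16 / (2 * 3) = -8/3

-8/3


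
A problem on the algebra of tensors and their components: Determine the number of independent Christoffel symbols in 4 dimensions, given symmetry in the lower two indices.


Christoffel symbols Gamma^k_{ij} are symmetric in i,j, so there are d * d(d+1)/2 independent symbols.
d = 4
d(d+1)/2 = 4 * 5 / 2 = 10
Total = 4 * 10 = 40

40


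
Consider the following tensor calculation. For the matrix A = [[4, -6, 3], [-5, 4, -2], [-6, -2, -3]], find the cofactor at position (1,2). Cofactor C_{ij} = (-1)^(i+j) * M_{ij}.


To find cofactor C_{12}, delete row 1 and column 2.
The resulting 2x2 submatrix is: [[-5, -2], [-6, -3]]
Minor M_{12} = -5*-3 - -2*-6
  = 15 - 12 = 3
Sign = (-1)^(1+2) = (-1)^3 = -1
Cofactor C_{12} = -1 * 3 = -3

-3


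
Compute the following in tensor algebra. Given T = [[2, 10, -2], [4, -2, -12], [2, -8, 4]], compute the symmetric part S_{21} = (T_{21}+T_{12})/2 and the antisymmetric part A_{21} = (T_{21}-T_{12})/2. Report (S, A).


T_{21} = 4
T_{12} = 10
S_{21} = (4 + 10)/2 = 14/2 = 7
A_{21} = (4 - 10)/2 = -6/2 = -3
Check: S + A = 7 + -3 = 4 = T_{21}.

(7, -3)


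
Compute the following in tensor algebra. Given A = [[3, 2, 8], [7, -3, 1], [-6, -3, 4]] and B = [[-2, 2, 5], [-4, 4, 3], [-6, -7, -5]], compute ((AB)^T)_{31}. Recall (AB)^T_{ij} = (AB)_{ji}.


(AB)^T_{ij} = (AB)_{ji} = sum_k A_{jk} B_{ki}.
For i=3, j=1 we need (AB)_{13}:
A_{11} * B_{13} = 3 * 5 = 15
A_{12} * B_{23} = 2 * 3 = 6
A_{13} * B_{33} = 8 * -5 = -40
Sum = 15 + 6 + -40 = -19

-19


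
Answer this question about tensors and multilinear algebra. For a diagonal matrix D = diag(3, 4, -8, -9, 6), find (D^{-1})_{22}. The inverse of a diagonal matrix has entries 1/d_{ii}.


For a diagonal matrix, the inverse has entries (D^{-1})_{ii} = 1/d_{ii}.
The diagonal entries are: d_{11} = 3, d_{22} = 4, d_{33} = -8, d_{44} = -9, d_{55} = 6
We need (D^{-1})_{22} = 1/d_{22} = 1/4 = 1/4

1/4


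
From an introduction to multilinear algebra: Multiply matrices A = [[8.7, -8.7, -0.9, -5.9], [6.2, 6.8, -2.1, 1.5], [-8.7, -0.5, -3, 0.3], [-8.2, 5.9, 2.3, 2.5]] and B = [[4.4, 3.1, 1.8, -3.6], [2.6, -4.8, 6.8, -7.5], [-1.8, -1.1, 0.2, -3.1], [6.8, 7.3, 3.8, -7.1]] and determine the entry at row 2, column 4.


(AB)_{ij} = sum_k A_{ik} B_{kj}.
For i=2, j=4:
A_{21} * B_{14} = 6.2 * -3.6 = -22.32
A_{22} * B_{24} = 6.8 * -7.5 = -51
A_{23} * B_{34} = -2.1 * -3.1 = 6.51
A_{24} * B_{44} = 1.5 * -7.1 = -10.65
Sum = -22.32 + -51 + 6.51 + -10.65 = -77.46

-77.46


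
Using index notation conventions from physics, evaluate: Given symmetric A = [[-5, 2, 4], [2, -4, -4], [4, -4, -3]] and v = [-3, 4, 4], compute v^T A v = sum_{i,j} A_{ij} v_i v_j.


First compute Av:
(Av)_1 = -5*-3 + 2*4 + 4*4 = 39
(Av)_2 = 2*-3 + -4*4 + -4*4 = -38
(Av)_3 = 4*-3 + -4*4 + -3*4 = -40
Av = [39, -38, -40]
Then v^T (Av) = -3*39 + 4*-38 + 4*-40
= -117 + -152 + -160 = -429

-429


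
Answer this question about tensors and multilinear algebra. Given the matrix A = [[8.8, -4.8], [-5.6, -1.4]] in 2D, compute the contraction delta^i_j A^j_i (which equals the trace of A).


The contraction (trace) of a rank-2 tensor is the sum of its diagonal elements.
Diagonal entries: A[1,1] = 8.8, A[2,2] = -1.4
Tr(A) = 8.8 + -1.4 = 7.4

7.4


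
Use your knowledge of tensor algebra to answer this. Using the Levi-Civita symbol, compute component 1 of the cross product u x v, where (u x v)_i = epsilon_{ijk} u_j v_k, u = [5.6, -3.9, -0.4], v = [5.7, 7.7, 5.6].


(u x v)_1 = sum_{j,k} epsilon_{1jk} u_j v_k. Only permutations of (1,2,3) contribute; the two non-zero terms are:
eps_{123} u_2 v_3 = 1 * -3.9 * 5.6 = -21.84
eps_{132} u_3 v_2 = -1 * -0.4 * 7.7 = 3.08
(u x v)_1 = -18.76

-18.76


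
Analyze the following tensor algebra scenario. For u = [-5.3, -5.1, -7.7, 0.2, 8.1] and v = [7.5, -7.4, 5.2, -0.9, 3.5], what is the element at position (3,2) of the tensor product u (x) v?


The outer product entry T_{ij} = u_i * v_j.
We need i=3, j=2.
u_3 = -7.7, v_2 = -7.4
T_{3,2} = -7.7 * -7.4 = 56.98

56.98


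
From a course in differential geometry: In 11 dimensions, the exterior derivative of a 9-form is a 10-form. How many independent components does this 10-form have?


The exterior derivative of a p-form is a (p+1)-form.
Its number of independent components is C(n, p+1).
n = 11, p+1 = 10
C(11, 10) = 11

11


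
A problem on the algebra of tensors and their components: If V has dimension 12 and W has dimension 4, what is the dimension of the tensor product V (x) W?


The dimension of a tensor product is the product of dimensions.
dim(V) = 12, dim(W) = 4
dim(V (x) W) = 12 * 4 = 48

48


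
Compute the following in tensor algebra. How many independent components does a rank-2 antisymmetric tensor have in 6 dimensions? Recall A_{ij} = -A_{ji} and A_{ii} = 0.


An antisymmetric rank-2 tensor satisfies A_{ij} = -A_{ji}, so diagonal entries are zero.
The independent components are the upper-triangular entries: C(n, 2) = n(n-1)/2.
n = 6
C(6, 2) = 6 * 5 / 2 = 30 / 2 = 15

15


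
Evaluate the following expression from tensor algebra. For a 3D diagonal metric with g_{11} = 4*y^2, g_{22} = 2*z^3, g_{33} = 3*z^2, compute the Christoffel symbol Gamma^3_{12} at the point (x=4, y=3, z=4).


For a diagonal metric, Gamma^k_{ij} = (1/2) g^{kk} (dg_{ik}/dx_j + dg_{jk}/dx_i - dg_{ij}/dx_k).
The metric is diagonal, so g_{ab} = 0 for a != b.
At the given point: g_{11} = 36, g_{22} = 128, g_{33} = 48
g^{33} = 1/48
dg_{13}/dx_2 = 0 (off-diagonal)
dg_{23}/dx_1 = 0 (off-diagonal)
dg_{12}/dx_3 = 0 (off-diagonal)
Numerator = 0 + 0 - 0 = 0
Gamma^3_{12} = 0 / (2 * 48) = 0

0


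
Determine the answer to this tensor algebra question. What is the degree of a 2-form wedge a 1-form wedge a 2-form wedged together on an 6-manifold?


The degree of a wedge product is the sum of the degrees of the individual forms.
Degrees: 2, 1, 2
Total degree = 2 + 1 + 2 = 5

5


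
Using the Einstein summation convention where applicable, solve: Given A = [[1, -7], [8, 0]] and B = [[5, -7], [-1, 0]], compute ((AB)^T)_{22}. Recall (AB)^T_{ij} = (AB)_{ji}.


(AB)^T_{ij} = (AB)_{ji} = sum_k A_{jk} B_{ki}.
For i=2, j=2 we need (AB)_{22}:
A_{21} * B_{12} = 8 * -7 = -56
A_{22} * B_{22} = 0 * 0 = 0
Sum = -56 + 0 = -56

-56


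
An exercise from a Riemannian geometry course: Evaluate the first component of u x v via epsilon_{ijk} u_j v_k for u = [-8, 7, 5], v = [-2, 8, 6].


(u x v)_1 = sum_{j,k} epsilon_{1jk} u_j v_k. Only permutations of (1,2,3) contribute; the two non-zero terms are:
eps_{123} u_2 v_3 = 1 * 7 * 6 = 42
eps_{132} u_3 v_2 = -1 * 5 * 8 = -40
(u x v)_1 = 2

2


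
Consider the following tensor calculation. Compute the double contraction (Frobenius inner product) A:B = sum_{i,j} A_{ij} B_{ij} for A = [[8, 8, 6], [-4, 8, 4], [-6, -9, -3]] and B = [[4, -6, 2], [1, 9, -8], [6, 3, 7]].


A:B = sum over all i,j of A_{ij} * B_{ij}.
Row 1: 8*4=32, 8*-6=-48, 6*2=12 => row sum = -4
Row 2: -4*1=-4, 8*9=72, 4*-8=-32 => row sum = 36
Row 3: -6*6=-36, -9*3=-27, -3*7=-21 => row sum = -84
Total = -4 + 36 + -84 = -52

-52


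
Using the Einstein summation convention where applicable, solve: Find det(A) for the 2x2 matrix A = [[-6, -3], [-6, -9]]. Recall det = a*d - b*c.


For a 2x2 matrix [[a, b], [c, d]], det = a*d - b*c.
a = -6, b = -3, c = -6, d = -9
a*d = -6 * -9 = 54
b*c = -3 * -6 = 18
det = 54 - 18 = 36

36


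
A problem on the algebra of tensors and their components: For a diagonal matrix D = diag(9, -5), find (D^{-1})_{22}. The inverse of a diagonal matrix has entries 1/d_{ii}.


For a diagonal matrix, the inverse has entries (D^{-1})_{ii} = 1/d_{ii}.
The diagonal entries are: d_{11} = 9, d_{22} = -5
We need (D^{-1})_{22} = 1/d_{22} = 1/-5 = -1/5

-1/5


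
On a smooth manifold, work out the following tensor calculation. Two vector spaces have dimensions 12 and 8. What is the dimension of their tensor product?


The dimension of a tensor product is the product of dimensions.
dim(V) = 12, dim(W) = 8
dim(V (x) W) = 12 * 8 = 96

96


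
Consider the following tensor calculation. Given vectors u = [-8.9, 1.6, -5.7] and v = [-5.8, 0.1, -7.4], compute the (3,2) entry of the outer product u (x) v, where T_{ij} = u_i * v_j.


The outer product entry T_{ij} = u_i * v_j.
We need i=3, j=2.
u_3 = -5.7, v_2 = 0.1
T_{3,2} = -5.7 * 0.1 = -0.57

-0.57


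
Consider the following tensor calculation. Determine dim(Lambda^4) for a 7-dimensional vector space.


The dimension of the space of p-forms on an n-dimensional space is C(n, p).
n = 7, p = 4
C(7, 4) = 7! / (4! * 3!) = 35

35


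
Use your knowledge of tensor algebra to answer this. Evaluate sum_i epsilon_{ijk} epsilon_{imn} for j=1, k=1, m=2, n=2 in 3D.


Using the identity: epsilon_{ijk} epsilon_{imn} = delta_{jm} delta_{kn} - delta_{jn} delta_{km}.
delta_{12} = 0
delta_{12} = 0
delta_{12} = 0
delta_{12} = 0
Result = 0 * 0 - 0 * 0 = 0 - 0 = 0

0


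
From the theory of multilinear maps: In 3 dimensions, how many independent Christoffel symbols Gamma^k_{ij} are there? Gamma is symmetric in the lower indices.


Christoffel symbols Gamma^k_{ij} are symmetric in i,j, so there are d * d(d+1)/2 independent symbols.
d = 3
d(d+1)/2 = 3 * 4 / 2 = 6
Total = 3 * 6 = 18

18


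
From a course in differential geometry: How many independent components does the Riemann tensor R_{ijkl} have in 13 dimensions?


The Riemann tensor in d dimensions has d^2(d^2 - 1)/12 independent components.
d = 13, so d^2 = 169
d^2 - 1 = 168
d^2(d^2 - 1) = 169 * 168 = 28392
Divide by 12: 28392 / 12 = 2366

2366


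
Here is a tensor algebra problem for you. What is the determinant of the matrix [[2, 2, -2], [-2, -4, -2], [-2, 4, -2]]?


Expanding along the first row, det(A) = a11*M_11 - a12*M_12 + a13*M_13, where M_1j is the (1,j) minor.
Minor M_11 = -4*-2 - -2*4 = 16
Minor M_12 = -2*-2 - -2*-2 = 0
Minor M_13 = -2*4 - -4*-2 = -16
det = 2*(16) - 2*(0) + -2*(-16)
    = 32 - 0 + 32
    = 64

64


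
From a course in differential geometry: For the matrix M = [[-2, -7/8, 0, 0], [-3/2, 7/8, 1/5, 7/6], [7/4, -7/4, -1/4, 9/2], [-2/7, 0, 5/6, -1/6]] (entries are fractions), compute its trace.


The trace is the sum of diagonal entries.
Diagonal: M[1,1] = -2, M[2,2] = 7/8, M[3,3] = -1/4, M[4,4] = -1/6
Tr(M) = -2 + 7/8 + -1/4 + -1/6
Computing step by step:
After adding M[1,1]: -2
After adding M[2,2]: -9/8
After adding M[3,3]: -11/8
After adding M[4,4]: -37/24
Tr(M) = -37/24

-37/24


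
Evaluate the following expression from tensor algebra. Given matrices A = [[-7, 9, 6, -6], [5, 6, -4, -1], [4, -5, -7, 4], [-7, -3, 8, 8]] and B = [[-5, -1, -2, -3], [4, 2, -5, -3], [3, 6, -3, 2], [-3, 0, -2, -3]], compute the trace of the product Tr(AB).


Tr(AB) = sum_i (AB)_{ii} where (AB)_{ii} = sum_k A_{ik} B_{ki}.
(AB)_{11} = -7*-5 + 9*4 + 6*3 + -6*-3 = 107
(AB)_{22} = 5*-1 + 6*2 + -4*6 + -1*0 = -17
(AB)_{33} = 4*-2 + -5*-5 + -7*-3 + 4*-2 = 30
(AB)_{44} = -7*-3 + -3*-3 + 8*2 + 8*-3 = 22
Tr(AB) = 107 + -17 + 30 + 22 = 142

142


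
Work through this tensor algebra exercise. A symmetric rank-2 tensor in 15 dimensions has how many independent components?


A symmetric rank-2 tensor in d dimensions has d(d+1)/2 independent components.
d = 15
d(d+1)/2 = 15 * 16 / 2 = 240 / 2 = 120

120


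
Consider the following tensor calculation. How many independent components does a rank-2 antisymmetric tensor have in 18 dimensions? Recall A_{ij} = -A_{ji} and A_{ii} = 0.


An antisymmetric rank-2 tensor satisfies A_{ij} = -A_{ji}, so diagonal entries are zero.
The independent components are the upper-triangular entries: C(n, 2) = n(n-1)/2.
n = 18
C(18, 2) = 18 * 17 / 2 = 306 / 2 = 153

153
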